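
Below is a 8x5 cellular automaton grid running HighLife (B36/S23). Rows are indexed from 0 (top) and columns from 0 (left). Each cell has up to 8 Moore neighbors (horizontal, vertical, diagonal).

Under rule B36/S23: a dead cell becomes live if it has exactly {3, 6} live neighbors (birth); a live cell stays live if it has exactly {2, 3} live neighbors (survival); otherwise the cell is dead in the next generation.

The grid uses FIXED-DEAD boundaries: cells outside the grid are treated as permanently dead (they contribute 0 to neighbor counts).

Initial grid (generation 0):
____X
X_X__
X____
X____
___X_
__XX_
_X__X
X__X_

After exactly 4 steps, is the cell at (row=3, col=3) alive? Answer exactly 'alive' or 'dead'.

Answer: dead

Derivation:
Simulating step by step:
Generation 0 (given above): 12 live cells
Generation 1: 9 live cells
_____
_X___
X____
_____
__XX_
__XXX
_X__X
_____
Generation 2: 6 live cells
_____
_____
_____
_____
__X_X
_X__X
__X_X
_____
Generation 3: 5 live cells
_____
_____
_____
_____
___X_
_XX_X
___X_
_____
Generation 4: 6 live cells
_____
_____
_____
_____
__XX_
__X_X
__XX_
_____

Cell (3,3) at generation 4: 0 -> dead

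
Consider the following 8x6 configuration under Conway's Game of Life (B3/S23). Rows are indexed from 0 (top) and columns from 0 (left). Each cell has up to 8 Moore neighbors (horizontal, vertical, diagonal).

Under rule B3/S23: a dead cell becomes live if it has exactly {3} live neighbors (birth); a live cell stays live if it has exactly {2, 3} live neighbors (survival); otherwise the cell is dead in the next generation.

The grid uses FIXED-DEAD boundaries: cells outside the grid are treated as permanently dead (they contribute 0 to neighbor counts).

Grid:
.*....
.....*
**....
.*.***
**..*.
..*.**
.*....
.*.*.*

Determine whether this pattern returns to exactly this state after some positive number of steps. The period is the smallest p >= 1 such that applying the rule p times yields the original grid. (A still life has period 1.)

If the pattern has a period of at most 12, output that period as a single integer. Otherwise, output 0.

Simulating and comparing each generation to the original:
Gen 0 (original, given above): 18 live cells
Gen 1: 20 live cells, differs from original
Gen 2: 17 live cells, differs from original
Gen 3: 18 live cells, differs from original
Gen 4: 14 live cells, differs from original
Gen 5: 15 live cells, differs from original
Gen 6: 17 live cells, differs from original
Gen 7: 15 live cells, differs from original
Gen 8: 12 live cells, differs from original
Gen 9: 12 live cells, differs from original
Gen 10: 12 live cells, differs from original
Gen 11: 14 live cells, differs from original
Gen 12: 10 live cells, differs from original
No period found within 12 steps.

Answer: 0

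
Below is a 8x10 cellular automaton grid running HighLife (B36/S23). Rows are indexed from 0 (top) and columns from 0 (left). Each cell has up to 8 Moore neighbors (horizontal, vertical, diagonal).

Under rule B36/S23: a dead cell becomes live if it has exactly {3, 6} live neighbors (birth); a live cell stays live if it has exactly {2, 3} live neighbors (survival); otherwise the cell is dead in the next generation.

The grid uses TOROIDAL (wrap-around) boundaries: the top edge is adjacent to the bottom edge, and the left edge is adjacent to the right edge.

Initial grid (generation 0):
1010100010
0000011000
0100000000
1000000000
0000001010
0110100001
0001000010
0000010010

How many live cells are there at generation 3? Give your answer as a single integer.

Answer: 18

Derivation:
Simulating step by step:
Generation 0 (given above): 18 live cells
Generation 1: 23 live cells
0000101101
0100010000
0000000000
0000000000
1100000001
0011000111
0011100011
0001100110
Generation 2: 15 live cells
0001101100
0000011000
0000000000
1000000000
1110000001
0000100100
0000000000
0010001000
Generation 3: 18 live cells
0001100100
0000111100
0000000000
1000000001
1100000001
1100000000
0000000000
0001011100
Population at generation 3: 18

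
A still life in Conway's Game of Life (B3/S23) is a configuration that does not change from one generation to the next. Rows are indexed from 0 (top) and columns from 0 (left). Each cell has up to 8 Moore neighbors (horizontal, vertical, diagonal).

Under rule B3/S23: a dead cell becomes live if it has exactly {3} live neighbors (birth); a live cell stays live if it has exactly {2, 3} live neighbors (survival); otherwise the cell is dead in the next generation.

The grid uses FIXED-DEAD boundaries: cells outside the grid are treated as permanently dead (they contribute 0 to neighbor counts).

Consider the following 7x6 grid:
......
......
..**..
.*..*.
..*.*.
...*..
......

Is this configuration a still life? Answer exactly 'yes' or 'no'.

Compute generation 1 and compare to generation 0 (given above):
Generation 1:
......
......
..**..
.*..*.
..*.*.
...*..
......
The grids are IDENTICAL -> still life.

Answer: yes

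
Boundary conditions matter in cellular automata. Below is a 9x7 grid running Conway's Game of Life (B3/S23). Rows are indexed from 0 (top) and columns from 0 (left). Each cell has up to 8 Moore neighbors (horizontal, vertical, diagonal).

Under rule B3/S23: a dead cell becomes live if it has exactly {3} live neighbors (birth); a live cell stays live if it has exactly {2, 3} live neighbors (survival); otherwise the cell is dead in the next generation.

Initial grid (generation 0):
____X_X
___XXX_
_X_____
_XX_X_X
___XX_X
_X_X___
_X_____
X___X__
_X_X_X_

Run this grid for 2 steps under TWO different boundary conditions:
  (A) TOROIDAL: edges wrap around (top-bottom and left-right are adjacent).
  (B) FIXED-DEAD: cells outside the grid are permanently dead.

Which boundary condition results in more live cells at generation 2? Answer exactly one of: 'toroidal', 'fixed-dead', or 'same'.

Under TOROIDAL boundary, generation 2:
X_X____
XXXXXXX
XX___X_
__XX___
XX__XX_
X__XX__
____X_X
____XX_
___XXX_
Population = 28

Under FIXED-DEAD boundary, generation 2:
___X_X_
__XX_X_
_X___X_
XXXX___
_X__XX_
X__XX__
X___X__
X_X____
_X_X___
Population = 23

Comparison: toroidal=28, fixed-dead=23 -> toroidal

Answer: toroidal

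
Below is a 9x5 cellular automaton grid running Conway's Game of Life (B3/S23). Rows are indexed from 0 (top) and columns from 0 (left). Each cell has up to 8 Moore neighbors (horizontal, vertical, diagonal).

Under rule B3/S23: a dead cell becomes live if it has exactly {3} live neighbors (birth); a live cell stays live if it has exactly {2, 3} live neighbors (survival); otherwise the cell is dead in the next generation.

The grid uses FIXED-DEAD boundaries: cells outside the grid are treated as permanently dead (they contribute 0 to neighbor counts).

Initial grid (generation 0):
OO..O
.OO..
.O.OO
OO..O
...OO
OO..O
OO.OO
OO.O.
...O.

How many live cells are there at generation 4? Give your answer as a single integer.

Answer: 19

Derivation:
Simulating step by step:
Generation 0 (given above): 24 live cells
Generation 1: 19 live cells
OOO..
....O
...OO
OO...
..OOO
OO...
...OO
OO.O.
..O..
Generation 2: 17 live cells
.O...
.OO.O
...OO
.O...
..OO.
.O...
...OO
.O.OO
.OO..
Generation 3: 19 live cells
.OO..
.OO.O
.O.OO
....O
.OO..
....O
...OO
.O..O
.OOO.
Generation 4: 19 live cells
.OOO.
O...O
.O..O
.O..O
...O.
..O.O
...OO
.O..O
.OOO.
Population at generation 4: 19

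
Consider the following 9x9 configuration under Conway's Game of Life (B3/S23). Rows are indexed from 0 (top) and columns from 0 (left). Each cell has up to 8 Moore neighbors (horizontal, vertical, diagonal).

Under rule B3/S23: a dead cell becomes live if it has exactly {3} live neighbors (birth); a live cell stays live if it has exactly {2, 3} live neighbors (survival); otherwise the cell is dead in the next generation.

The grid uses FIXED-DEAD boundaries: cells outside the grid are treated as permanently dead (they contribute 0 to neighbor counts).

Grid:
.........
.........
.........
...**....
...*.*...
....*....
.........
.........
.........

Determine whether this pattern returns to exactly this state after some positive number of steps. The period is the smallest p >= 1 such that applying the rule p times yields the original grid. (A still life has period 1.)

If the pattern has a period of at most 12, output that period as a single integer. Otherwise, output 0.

Simulating and comparing each generation to the original:
Gen 0 (original, given above): 5 live cells
Gen 1: 5 live cells, MATCHES original -> period = 1

Answer: 1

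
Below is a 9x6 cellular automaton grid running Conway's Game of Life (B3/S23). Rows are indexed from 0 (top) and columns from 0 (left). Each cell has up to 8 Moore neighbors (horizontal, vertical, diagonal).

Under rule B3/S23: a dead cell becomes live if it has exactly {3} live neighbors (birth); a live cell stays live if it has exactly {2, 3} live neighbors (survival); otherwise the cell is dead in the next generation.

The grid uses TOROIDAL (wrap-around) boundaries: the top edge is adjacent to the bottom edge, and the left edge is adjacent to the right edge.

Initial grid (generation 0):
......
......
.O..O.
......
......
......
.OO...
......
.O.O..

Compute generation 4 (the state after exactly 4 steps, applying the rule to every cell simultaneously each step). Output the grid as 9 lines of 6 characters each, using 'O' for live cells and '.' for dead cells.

Answer: ......
......
......
......
......
......
......
......
......

Derivation:
Simulating step by step:
Generation 0 (given above): 6 live cells
Generation 1: 1 live cells
......
......
......
......
......
......
......
.O....
......
Generation 2: 0 live cells
......
......
......
......
......
......
......
......
......
Generation 3: 0 live cells
......
......
......
......
......
......
......
......
......
Generation 4: 0 live cells
(generation 4 grid is the final answer)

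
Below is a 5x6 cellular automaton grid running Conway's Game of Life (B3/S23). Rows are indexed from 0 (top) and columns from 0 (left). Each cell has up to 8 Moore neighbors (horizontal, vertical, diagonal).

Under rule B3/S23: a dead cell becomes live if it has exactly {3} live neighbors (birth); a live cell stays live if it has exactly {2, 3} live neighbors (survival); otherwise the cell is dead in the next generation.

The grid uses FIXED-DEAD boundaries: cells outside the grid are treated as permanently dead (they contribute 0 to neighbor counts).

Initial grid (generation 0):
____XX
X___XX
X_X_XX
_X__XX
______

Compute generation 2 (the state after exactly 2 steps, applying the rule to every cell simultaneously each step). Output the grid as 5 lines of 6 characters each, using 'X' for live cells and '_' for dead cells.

Answer: ______
______
XXX_X_
____X_
____X_

Derivation:
Simulating step by step:
Generation 0 (given above): 12 live cells
Generation 1: 8 live cells
____XX
_X____
X_____
_X_XXX
______
Generation 2: 6 live cells
(generation 2 grid is the final answer)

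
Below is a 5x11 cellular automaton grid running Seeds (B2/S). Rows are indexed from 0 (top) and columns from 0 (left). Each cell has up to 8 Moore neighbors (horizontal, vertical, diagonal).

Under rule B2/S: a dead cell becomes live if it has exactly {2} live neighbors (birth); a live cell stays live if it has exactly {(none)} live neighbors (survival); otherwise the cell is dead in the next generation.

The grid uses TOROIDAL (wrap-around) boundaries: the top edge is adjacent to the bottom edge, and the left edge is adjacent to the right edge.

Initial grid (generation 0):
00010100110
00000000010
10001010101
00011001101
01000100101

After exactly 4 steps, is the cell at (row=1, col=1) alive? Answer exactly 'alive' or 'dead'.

Simulating step by step:
Generation 0 (given above): 19 live cells
Generation 1: 9 live cells
10100011000
10010010000
00000000000
01100000000
00000000000
Generation 2: 12 live cells
00010100001
00100100001
10010000000
00000000000
10010011000
Generation 3: 21 live cells
01000001010
01000010010
01101000001
11111011001
00100100001
Generation 4: 5 live cells
00000100000
00010101000
00000000100
00000000000
00000000000

Cell (1,1) at generation 4: 0 -> dead

Answer: dead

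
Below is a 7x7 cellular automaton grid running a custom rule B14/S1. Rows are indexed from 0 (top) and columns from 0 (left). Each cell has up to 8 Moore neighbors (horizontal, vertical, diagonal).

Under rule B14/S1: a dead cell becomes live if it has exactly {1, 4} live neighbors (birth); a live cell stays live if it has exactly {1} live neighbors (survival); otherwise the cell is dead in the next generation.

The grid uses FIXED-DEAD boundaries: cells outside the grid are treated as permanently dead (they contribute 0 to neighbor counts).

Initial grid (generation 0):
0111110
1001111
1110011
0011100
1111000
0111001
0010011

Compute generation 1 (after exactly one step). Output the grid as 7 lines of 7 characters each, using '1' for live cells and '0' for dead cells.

Simulating step by step:
Generation 0 (given above): 29 live cells
Generation 1: 4 live cells
(generation 1 grid is the final answer)

Answer: 0000000
0000000
0000000
1000000
0000101
0000000
1000000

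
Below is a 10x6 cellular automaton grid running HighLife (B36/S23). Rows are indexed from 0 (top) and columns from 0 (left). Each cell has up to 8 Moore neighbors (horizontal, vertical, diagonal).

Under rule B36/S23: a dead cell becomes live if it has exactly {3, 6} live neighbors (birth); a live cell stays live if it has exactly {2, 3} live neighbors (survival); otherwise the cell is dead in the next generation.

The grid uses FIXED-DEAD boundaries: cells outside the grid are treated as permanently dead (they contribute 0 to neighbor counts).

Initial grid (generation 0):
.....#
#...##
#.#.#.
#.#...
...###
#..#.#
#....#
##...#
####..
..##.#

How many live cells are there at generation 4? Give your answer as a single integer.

Answer: 13

Derivation:
Simulating step by step:
Generation 0 (given above): 27 live cells
Generation 1: 25 live cells
....##
.#.###
#...##
..#..#
.###.#
...###
#....#
....#.
#..#..
...##.
Generation 2: 19 live cells
...#.#
...#..
.##...
..#..#
.#..##
.#.#.#
...#.#
....#.
...#..
...##.
Generation 3: 24 live cells
....#.
...##.
.###..
..####
.#.#.#
...###
..##.#
...##.
...#..
...##.
Generation 4: 13 live cells
...##.
....#.
.#..##
.....#
......
.....#
..#..#
......
..#...
...##.
Population at generation 4: 13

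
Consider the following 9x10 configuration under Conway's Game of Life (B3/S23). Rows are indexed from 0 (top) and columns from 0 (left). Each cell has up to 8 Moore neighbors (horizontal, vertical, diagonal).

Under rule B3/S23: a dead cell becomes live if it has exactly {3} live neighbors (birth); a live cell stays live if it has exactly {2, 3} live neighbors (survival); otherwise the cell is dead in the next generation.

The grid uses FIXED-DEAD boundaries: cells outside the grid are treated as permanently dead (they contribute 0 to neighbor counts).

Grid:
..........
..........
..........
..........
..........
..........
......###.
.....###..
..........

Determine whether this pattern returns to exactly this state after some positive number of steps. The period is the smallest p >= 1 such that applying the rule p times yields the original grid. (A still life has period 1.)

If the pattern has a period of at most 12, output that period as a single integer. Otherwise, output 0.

Simulating and comparing each generation to the original:
Gen 0 (original, given above): 6 live cells
Gen 1: 6 live cells, differs from original
Gen 2: 6 live cells, MATCHES original -> period = 2

Answer: 2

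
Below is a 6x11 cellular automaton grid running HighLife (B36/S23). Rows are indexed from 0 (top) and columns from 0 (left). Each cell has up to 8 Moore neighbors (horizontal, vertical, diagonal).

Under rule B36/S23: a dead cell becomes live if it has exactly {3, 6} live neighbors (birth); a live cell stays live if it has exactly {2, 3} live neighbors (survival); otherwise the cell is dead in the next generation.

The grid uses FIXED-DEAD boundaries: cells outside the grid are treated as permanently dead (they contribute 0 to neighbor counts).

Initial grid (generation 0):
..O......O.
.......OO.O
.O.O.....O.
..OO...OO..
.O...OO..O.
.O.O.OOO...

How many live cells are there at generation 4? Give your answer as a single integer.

Simulating step by step:
Generation 0 (given above): 21 live cells
Generation 1: 21 live cells
........OO.
..O.....O.O
...O.....O.
.O.OO.OOOO.
.O.O.O.....
..O.OO.O...
Generation 2: 20 live cells
........OO.
........O.O
...OO.....O
...O.OOOOO.
.O..O......
..OOOOO....
Generation 3: 22 live cells
........OO.
........O.O
...OOOO...O
..OO.OOOOO.
.....O..O..
..OOOO.....
Generation 4: 21 live cells
........OO.
....OO.OO.O
..OO......O
..OOO...OO.
....O...OO.
...OOO.....
Population at generation 4: 21

Answer: 21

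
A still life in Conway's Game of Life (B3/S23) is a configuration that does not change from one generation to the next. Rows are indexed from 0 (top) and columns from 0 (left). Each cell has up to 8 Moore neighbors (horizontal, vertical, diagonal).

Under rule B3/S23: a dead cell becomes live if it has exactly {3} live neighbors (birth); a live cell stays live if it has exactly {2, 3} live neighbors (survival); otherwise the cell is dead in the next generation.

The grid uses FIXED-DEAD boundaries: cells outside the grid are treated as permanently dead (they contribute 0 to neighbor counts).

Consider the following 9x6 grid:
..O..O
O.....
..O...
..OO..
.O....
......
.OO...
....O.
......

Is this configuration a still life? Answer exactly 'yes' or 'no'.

Answer: no

Derivation:
Compute generation 1 and compare to generation 0 (given above):
Generation 1:
......
.O....
.OOO..
.OOO..
..O...
.OO...
......
......
......
Cell (0,2) differs: gen0=1 vs gen1=0 -> NOT a still life.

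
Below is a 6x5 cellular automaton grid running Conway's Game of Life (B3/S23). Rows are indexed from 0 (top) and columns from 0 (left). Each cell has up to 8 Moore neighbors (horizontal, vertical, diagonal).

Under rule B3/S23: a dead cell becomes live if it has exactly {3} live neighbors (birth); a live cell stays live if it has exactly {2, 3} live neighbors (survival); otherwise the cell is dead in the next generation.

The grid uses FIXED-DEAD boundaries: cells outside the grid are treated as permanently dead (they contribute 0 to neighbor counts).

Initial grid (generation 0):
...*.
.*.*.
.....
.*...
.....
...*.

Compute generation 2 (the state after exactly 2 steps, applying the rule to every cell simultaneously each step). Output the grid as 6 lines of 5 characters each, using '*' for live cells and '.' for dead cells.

Answer: .....
.***.
.....
.....
.....
.....

Derivation:
Simulating step by step:
Generation 0 (given above): 5 live cells
Generation 1: 3 live cells
..*..
..*..
..*..
.....
.....
.....
Generation 2: 3 live cells
(generation 2 grid is the final answer)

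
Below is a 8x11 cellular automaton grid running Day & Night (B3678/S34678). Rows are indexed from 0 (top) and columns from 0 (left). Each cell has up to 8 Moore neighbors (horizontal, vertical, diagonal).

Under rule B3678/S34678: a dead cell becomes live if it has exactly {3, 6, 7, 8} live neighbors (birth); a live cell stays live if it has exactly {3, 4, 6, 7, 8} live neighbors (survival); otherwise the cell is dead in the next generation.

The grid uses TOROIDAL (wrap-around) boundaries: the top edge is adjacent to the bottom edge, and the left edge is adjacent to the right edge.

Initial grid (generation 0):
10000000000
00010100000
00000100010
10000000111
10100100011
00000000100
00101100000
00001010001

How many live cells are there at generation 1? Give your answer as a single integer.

Simulating step by step:
Generation 0 (given above): 21 live cells
Generation 1: 21 live cells
00001100000
00001000000
00001000110
11000000101
11000000000
01011100011
00010100000
00010000000
Population at generation 1: 21

Answer: 21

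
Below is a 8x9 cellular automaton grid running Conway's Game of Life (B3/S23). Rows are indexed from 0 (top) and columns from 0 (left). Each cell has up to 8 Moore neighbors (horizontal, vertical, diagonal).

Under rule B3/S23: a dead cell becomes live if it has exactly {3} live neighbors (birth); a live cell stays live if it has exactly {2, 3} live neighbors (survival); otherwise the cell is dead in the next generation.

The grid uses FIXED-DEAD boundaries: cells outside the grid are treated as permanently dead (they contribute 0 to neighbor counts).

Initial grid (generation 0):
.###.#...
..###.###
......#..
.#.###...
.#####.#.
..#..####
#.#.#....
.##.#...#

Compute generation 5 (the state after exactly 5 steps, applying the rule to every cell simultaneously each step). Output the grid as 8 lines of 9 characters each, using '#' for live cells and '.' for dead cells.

Simulating step by step:
Generation 0 (given above): 33 live cells
Generation 1: 21 live cells
.#...###.
.#..#.##.
......#..
.#.......
.#.....##
.......##
..#.#.#.#
.##......
Generation 2: 16 live cells
.....#.#.
.........
.....###.
.......#.
.......##
......#..
.###....#
.###.....
Generation 3: 13 live cells
.........
.....#.#.
......##.
.........
......###
..#.....#
.#.#.....
.#.#.....
Generation 4: 10 live cells
.........
.......#.
......##.
........#
.......##
..#.....#
.#.#.....
.........
Generation 5: 13 live cells
(generation 5 grid is the final answer)

Answer: .........
......##.
......###
......#.#
.......##
..#....##
..#......
.........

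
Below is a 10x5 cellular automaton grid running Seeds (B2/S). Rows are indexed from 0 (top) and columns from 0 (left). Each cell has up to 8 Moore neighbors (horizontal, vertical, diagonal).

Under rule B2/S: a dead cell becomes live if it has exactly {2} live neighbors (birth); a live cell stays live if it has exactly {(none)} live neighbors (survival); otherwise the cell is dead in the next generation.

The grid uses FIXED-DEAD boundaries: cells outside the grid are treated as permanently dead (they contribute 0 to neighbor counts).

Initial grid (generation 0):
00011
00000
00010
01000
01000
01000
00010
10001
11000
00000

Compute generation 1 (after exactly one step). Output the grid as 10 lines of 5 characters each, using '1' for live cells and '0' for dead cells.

Simulating step by step:
Generation 0 (given above): 11 live cells
Generation 1: 12 live cells
(generation 1 grid is the final answer)

Answer: 00000
00100
00100
10000
00000
10000
11101
00110
00000
11000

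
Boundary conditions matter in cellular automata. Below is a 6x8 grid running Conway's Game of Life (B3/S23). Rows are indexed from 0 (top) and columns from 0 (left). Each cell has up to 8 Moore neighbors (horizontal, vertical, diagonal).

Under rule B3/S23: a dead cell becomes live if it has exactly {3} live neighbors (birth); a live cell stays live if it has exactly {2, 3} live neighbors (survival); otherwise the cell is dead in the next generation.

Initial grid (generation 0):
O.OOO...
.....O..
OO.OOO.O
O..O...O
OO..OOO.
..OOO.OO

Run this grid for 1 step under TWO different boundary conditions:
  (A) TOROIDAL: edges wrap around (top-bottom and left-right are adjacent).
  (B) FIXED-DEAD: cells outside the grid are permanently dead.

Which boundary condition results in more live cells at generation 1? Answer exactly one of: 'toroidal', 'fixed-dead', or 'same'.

Under TOROIDAL boundary, generation 1:
.OO...OO
.....OOO
.OOO.O.O
...O....
.O......
......O.
Population = 15

Under FIXED-DEAD boundary, generation 1:
...OO...
O....OO.
OOOO.O..
...O...O
OO......
.OOOO.OO
Population = 20

Comparison: toroidal=15, fixed-dead=20 -> fixed-dead

Answer: fixed-dead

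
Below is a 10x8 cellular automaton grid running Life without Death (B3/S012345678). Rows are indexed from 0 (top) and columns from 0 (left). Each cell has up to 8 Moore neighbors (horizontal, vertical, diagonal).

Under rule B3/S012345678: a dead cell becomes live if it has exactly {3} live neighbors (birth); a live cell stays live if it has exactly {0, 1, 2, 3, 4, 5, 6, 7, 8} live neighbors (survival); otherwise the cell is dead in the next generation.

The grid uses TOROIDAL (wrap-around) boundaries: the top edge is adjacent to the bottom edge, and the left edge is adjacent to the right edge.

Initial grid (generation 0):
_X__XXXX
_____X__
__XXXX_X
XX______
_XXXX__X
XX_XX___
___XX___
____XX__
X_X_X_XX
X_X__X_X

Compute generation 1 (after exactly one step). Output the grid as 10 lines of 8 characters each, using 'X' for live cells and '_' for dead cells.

Simulating step by step:
Generation 0 (given above): 35 live cells
Generation 1: 48 live cells
(generation 1 grid is the final answer)

Answer: _X__XXXX
X_X__X_X
XXXXXXXX
XX___XXX
_XXXX__X
XX_XXX__
__XXX___
____XXXX
X_X_X_XX
X_X__X_X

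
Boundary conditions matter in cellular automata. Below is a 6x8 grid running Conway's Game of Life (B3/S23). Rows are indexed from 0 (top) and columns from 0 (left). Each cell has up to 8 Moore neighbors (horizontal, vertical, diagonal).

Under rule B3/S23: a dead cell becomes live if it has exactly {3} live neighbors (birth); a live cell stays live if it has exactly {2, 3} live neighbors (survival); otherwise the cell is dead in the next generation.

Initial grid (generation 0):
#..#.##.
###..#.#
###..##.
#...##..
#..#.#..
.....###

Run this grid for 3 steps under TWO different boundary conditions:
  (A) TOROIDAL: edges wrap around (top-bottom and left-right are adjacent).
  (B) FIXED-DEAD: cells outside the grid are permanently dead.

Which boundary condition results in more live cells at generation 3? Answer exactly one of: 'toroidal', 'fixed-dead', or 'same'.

Under TOROIDAL boundary, generation 3:
........
........
....#...
####....
###.....
#.......
Population = 9

Under FIXED-DEAD boundary, generation 3:
....#.#.
..##..#.
##.###..
.#...#..
...#.#..
.....#..
Population = 15

Comparison: toroidal=9, fixed-dead=15 -> fixed-dead

Answer: fixed-dead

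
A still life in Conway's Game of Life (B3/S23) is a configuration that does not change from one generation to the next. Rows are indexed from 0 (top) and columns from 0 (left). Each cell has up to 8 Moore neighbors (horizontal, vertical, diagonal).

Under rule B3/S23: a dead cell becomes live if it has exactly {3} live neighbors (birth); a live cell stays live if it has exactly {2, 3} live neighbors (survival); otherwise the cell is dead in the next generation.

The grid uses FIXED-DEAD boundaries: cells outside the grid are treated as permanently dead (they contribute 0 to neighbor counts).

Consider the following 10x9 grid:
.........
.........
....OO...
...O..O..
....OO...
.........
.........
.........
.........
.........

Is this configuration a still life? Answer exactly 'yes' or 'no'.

Answer: yes

Derivation:
Compute generation 1 and compare to generation 0 (given above):
Generation 1:
.........
.........
....OO...
...O..O..
....OO...
.........
.........
.........
.........
.........
The grids are IDENTICAL -> still life.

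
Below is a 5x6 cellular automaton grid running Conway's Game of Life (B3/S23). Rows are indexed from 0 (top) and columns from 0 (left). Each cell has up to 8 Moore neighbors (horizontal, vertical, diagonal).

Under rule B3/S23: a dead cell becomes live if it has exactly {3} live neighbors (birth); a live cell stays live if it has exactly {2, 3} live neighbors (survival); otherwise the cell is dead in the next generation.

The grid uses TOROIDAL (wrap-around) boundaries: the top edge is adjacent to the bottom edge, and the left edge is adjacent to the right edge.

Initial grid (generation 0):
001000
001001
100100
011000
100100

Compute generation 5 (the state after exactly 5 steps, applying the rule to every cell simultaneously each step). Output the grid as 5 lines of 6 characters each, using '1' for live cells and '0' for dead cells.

Answer: 000000
000000
000000
000000
000000

Derivation:
Simulating step by step:
Generation 0 (given above): 9 live cells
Generation 1: 13 live cells
011100
011100
100100
111100
000100
Generation 2: 12 live cells
010010
100010
100010
110110
100010
Generation 3: 17 live cells
110110
110110
100010
110110
101010
Generation 4: 3 live cells
000000
000000
000000
101010
000000
Generation 5: 0 live cells
(generation 5 grid is the final answer)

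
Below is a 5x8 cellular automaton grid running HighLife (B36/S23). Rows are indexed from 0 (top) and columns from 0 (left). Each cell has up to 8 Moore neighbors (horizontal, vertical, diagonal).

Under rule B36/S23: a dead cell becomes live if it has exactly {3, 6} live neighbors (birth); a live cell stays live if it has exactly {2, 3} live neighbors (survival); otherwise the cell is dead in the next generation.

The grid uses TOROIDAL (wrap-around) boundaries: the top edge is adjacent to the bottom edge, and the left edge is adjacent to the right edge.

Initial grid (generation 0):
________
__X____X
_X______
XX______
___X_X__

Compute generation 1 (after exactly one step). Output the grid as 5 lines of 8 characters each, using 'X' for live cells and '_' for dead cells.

Simulating step by step:
Generation 0 (given above): 7 live cells
Generation 1: 5 live cells
(generation 1 grid is the final answer)

Answer: ________
________
_XX_____
XXX_____
________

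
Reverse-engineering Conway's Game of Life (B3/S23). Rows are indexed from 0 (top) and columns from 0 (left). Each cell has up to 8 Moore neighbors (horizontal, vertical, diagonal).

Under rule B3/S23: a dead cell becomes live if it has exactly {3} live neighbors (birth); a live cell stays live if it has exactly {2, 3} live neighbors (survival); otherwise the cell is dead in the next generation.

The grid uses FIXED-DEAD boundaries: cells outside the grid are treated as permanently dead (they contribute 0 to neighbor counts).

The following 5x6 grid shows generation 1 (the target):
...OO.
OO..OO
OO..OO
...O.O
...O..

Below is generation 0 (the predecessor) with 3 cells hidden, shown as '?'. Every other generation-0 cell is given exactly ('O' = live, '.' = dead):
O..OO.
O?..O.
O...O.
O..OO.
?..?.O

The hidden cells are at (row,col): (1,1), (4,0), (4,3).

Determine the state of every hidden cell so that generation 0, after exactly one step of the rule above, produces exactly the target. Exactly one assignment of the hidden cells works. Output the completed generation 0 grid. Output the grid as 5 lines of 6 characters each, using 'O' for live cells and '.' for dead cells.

Hidden generation-0 cells (in order): (1,1), (4,0), (4,3).
A hidden cell only influences target cells in its own 3x3 neighborhood. Try each of the 2^3 = 8 assignments, step the completed generation 0 forward once under B3/S23, and compare with the target:
  (1,1)=. (4,0)=. (4,3)=. -> step gives (3,4)='O' but target has '.' -> reject
  (1,1)=. (4,0)=. (4,3)=O -> step reproduces the target at every cell -> ACCEPT
  (1,1)=. (4,0)=O (4,3)=. -> step gives (3,0)='O' but target has '.' -> reject
  (1,1)=. (4,0)=O (4,3)=O -> step gives (3,0)='O' but target has '.' -> reject
  (1,1)=O (4,0)=. (4,3)=. -> step gives (0,0)='O' but target has '.' -> reject
  (1,1)=O (4,0)=. (4,3)=O -> step gives (0,0)='O' but target has '.' -> reject
  (1,1)=O (4,0)=O (4,3)=. -> step gives (0,0)='O' but target has '.' -> reject
  (1,1)=O (4,0)=O (4,3)=O -> step gives (0,0)='O' but target has '.' -> reject
Unique solution: (1,1)=dead, (4,0)=dead, (4,3)=live.
Check: live-neighbor counts of every cell in the completed generation 0:
121222
231433
231433
122343
112241
Applying B3/S23 to generation 0 with these counts gives:
...OO.
OO..OO
OO..OO
...O.O
...O..
which matches the target exactly.

Answer: O..OO.
O...O.
O...O.
O..OO.
...O.O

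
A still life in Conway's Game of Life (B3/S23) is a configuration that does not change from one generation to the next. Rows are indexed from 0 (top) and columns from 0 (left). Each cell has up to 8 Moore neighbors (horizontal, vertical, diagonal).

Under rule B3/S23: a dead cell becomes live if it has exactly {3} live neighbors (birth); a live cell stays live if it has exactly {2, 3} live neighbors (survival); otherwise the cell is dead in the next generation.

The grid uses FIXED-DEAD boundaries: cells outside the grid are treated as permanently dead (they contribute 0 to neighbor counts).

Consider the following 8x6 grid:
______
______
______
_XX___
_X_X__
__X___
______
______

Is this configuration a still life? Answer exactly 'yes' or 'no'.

Answer: yes

Derivation:
Compute generation 1 and compare to generation 0 (given above):
Generation 1:
______
______
______
_XX___
_X_X__
__X___
______
______
The grids are IDENTICAL -> still life.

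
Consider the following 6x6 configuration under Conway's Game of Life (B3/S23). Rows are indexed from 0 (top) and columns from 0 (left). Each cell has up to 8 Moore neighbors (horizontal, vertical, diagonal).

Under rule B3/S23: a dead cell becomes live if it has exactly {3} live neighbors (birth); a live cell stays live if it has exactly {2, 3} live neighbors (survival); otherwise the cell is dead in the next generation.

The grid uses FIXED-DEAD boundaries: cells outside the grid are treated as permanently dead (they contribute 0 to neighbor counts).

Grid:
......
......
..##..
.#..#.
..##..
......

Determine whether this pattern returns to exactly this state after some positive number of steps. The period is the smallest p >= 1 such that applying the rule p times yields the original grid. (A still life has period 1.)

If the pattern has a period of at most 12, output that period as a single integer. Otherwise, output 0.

Simulating and comparing each generation to the original:
Gen 0 (original, given above): 6 live cells
Gen 1: 6 live cells, MATCHES original -> period = 1

Answer: 1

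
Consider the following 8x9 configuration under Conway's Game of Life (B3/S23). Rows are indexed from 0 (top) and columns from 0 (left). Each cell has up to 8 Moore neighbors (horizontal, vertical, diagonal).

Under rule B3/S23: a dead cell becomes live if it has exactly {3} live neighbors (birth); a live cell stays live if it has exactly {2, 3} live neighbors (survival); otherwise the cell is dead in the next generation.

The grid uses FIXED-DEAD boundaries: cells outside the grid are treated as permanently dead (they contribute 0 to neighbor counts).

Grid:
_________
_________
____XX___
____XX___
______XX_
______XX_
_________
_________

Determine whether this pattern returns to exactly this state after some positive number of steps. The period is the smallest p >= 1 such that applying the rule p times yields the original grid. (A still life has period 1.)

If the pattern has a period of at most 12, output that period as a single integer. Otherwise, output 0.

Simulating and comparing each generation to the original:
Gen 0 (original, given above): 8 live cells
Gen 1: 6 live cells, differs from original
Gen 2: 8 live cells, MATCHES original -> period = 2

Answer: 2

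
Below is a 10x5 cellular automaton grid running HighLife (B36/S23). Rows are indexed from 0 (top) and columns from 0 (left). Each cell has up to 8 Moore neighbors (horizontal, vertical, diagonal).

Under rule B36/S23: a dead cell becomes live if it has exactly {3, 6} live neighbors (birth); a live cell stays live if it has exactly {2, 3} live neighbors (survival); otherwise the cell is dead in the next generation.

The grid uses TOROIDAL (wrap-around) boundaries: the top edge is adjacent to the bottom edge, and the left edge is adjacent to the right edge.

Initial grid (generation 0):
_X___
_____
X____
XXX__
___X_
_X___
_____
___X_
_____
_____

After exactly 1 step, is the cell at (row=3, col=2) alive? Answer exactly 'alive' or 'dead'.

Simulating step by step:
Generation 0 (given above): 8 live cells
Generation 1: 6 live cells
_____
_____
X____
XXX_X
X____
_____
_____
_____
_____
_____

Cell (3,2) at generation 1: 1 -> alive

Answer: alive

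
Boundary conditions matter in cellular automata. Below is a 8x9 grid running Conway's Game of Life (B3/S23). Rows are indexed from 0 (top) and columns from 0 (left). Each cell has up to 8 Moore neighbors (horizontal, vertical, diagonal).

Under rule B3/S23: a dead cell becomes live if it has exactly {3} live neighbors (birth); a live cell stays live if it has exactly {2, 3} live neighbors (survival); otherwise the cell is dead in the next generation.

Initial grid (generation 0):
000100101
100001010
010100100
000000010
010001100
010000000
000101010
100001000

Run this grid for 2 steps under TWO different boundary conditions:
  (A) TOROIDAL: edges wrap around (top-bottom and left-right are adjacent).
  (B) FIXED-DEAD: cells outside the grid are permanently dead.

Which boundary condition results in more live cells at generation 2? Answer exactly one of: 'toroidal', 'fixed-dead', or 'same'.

Answer: toroidal

Derivation:
Under TOROIDAL boundary, generation 2:
010100000
010110000
110110000
000001001
000110100
000110100
000110110
100000000
Population = 22

Under FIXED-DEAD boundary, generation 2:
000001110
000001001
000110011
000001010
000110100
000110100
000010100
000000000
Population = 19

Comparison: toroidal=22, fixed-dead=19 -> toroidal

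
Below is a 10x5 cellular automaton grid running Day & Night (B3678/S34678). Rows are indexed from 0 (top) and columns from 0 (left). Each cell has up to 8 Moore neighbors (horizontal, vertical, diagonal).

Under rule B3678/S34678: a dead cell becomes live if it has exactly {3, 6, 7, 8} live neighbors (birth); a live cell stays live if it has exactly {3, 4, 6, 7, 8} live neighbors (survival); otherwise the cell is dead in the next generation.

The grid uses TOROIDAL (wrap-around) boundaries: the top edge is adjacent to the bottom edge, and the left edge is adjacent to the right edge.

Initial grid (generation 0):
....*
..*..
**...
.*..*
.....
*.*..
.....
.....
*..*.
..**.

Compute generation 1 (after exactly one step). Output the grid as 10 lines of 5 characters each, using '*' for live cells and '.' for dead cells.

Answer: ..*..
**...
***..
.....
**...
.....
.....
.....
..*.*
...*.

Derivation:
Simulating step by step:
Generation 0 (given above): 12 live cells
Generation 1: 11 live cells
(generation 1 grid is the final answer)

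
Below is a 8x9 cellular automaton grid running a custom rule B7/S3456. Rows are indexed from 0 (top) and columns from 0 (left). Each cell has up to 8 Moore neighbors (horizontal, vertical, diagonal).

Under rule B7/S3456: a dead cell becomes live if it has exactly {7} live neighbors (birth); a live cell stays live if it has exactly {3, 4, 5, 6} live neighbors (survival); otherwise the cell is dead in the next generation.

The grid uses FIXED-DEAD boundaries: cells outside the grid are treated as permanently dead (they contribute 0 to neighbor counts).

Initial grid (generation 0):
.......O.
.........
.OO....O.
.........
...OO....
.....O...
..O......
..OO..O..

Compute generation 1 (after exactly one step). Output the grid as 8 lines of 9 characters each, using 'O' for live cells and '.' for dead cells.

Simulating step by step:
Generation 0 (given above): 11 live cells
Generation 1: 0 live cells
(generation 1 grid is the final answer)

Answer: .........
.........
.........
.........
.........
.........
.........
.........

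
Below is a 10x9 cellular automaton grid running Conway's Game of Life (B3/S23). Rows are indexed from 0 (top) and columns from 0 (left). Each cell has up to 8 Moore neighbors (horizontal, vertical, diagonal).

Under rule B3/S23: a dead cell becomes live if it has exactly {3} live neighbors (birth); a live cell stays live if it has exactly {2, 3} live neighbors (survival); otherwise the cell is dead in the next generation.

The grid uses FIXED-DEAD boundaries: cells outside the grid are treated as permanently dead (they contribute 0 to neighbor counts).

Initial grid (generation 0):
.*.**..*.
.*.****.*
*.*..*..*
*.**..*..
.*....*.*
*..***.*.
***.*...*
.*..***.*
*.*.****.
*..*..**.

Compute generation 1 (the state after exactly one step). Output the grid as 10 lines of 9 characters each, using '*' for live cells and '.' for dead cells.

Simulating step by step:
Generation 0 (given above): 46 live cells
Generation 1: 34 live cells
(generation 1 grid is the final answer)

Answer: ...*..**.
**....*.*
*........
*.**.**..
**....*..
*..******
*.*.....*
........*
*.*.....*
.*.**..*.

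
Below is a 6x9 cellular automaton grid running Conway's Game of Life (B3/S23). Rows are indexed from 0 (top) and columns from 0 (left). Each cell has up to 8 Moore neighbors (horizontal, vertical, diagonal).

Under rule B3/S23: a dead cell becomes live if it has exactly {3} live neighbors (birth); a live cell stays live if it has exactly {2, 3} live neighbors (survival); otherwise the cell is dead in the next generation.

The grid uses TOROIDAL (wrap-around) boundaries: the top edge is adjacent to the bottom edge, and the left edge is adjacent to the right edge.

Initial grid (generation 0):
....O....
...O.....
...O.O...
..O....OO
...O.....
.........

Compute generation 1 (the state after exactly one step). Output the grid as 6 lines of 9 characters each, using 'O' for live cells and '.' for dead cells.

Simulating step by step:
Generation 0 (given above): 8 live cells
Generation 1: 7 live cells
(generation 1 grid is the final answer)

Answer: .........
...O.....
..OOO....
..OOO....
.........
.........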